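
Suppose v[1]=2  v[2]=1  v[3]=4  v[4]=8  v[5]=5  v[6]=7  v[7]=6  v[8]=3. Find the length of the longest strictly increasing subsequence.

4

Let dp[i] be the length of the longest such subsequence ending at index i:
i:     1 2 3 4 5 6 7 8
v[i]:  2 1 4 8 5 7 6 3
dp:    1 1 2 3 3 4 4 2
Maximum dp value is 4.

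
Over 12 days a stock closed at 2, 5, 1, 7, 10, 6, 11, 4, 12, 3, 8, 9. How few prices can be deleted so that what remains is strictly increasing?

6

Fewest deletions = n − (longest strictly increasing subsequence).
Patience tails:
2 → extends → [2]
5 → extends → [2, 5]
1 → replaces 2 → [1, 5]
7 → extends → [1, 5, 7]
10 → extends → [1, 5, 7, 10]
6 → replaces 7 → [1, 5, 6, 10]
11 → extends → [1, 5, 6, 10, 11]
4 → replaces 5 → [1, 4, 6, 10, 11]
12 → extends → [1, 4, 6, 10, 11, 12]
3 → replaces 4 → [1, 3, 6, 10, 11, 12]
8 → replaces 10 → [1, 3, 6, 8, 11, 12]
9 → replaces 11 → [1, 3, 6, 8, 9, 12]
Longest strictly increasing subsequence has length 6, so deletions = 12 − 6 = 6.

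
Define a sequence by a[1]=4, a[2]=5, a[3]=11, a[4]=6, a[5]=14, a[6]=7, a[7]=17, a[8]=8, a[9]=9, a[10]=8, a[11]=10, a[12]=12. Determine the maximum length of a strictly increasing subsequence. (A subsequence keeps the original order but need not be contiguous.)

8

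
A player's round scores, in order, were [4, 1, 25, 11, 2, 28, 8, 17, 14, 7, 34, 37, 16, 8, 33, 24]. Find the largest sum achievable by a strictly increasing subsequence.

128

Let S[i] be the best sum of a strictly increasing subsequence ending at i:
i:       1   2   3   4   5   6   7   8   9  10  11  12  13  14  15  16
a[i]:    4   1  25  11   2  28   8  17  14   7  34  37  16   8  33  24
S:       4   1  29  15   3  57  12  32  29  11  91 128  45  19  90  69
Maximum is 128 (e.g. 4 + 25 + 28 + 34 + 37).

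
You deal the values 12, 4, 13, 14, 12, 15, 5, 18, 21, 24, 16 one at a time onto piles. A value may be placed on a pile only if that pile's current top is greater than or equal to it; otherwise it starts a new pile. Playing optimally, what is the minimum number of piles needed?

7

Place each on the leftmost legal pile:
12 → new pile 1 (tops now [12])
4 → pile 1 (tops now [4])
13 → new pile 2 (tops now [4, 13])
14 → new pile 3 (tops now [4, 13, 14])
12 → pile 2 (tops now [4, 12, 14])
15 → new pile 4 (tops now [4, 12, 14, 15])
5 → pile 2 (tops now [4, 5, 14, 15])
18 → new pile 5 (tops now [4, 5, 14, 15, 18])
21 → new pile 6 (tops now [4, 5, 14, 15, 18, 21])
24 → new pile 7 (tops now [4, 5, 14, 15, 18, 21, 24])
16 → pile 5 (tops now [4, 5, 14, 15, 16, 21, 24])
Seven piles.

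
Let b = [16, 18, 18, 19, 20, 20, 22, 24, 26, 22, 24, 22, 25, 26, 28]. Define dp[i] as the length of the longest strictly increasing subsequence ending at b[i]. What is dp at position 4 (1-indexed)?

dp[i] = 1 + max{dp[j] : j<i, b[j]<b[i]} (or 1 if no such j):
i:      1  2  3  4  5  6  7  8  9 10 11 12 13 14 15
b[i]:  16 18 18 19 20 20 22 24 26 22 24 22 25 26 28
dp:     1  2  2  3  4  4  5  6  7  5  6  5  7  8  9
At index 4 the value is 3.

3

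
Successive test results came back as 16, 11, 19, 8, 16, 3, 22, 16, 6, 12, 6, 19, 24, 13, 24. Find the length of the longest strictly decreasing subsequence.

4

Negate each value so 'decreasing' becomes 'increasing', then run patience tails on the negated sequence:
-16 → extends → [-16]
-11 → extends → [-16, -11]
-19 → replaces -16 → [-19, -11]
-8 → extends → [-19, -11, -8]
-16 → replaces -11 → [-19, -16, -8]
-3 → extends → [-19, -16, -8, -3]
-22 → replaces -19 → [-22, -16, -8, -3]
-16 → already a tail → [-22, -16, -8, -3]
-6 → replaces -3 → [-22, -16, -8, -6]
-12 → replaces -8 → [-22, -16, -12, -6]
-6 → already a tail → [-22, -16, -12, -6]
-19 → replaces -16 → [-22, -19, -12, -6]
-24 → replaces -22 → [-24, -19, -12, -6]
-13 → replaces -12 → [-24, -19, -13, -6]
-24 → already a tail → [-24, -19, -13, -6]
Four tails, so the longest strictly decreasing subsequence of the original has length 4.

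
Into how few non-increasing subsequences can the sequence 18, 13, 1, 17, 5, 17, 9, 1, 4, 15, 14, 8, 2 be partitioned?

Place each on the leftmost legal pile:
18 → new pile 1 (tops now [18])
13 → pile 1 (tops now [13])
1 → pile 1 (tops now [1])
17 → new pile 2 (tops now [1, 17])
5 → pile 2 (tops now [1, 5])
17 → new pile 3 (tops now [1, 5, 17])
9 → pile 3 (tops now [1, 5, 9])
1 → pile 1 (tops now [1, 5, 9])
4 → pile 2 (tops now [1, 4, 9])
15 → new pile 4 (tops now [1, 4, 9, 15])
14 → pile 4 (tops now [1, 4, 9, 14])
8 → pile 3 (tops now [1, 4, 8, 14])
2 → pile 2 (tops now [1, 2, 8, 14])
Four piles.

4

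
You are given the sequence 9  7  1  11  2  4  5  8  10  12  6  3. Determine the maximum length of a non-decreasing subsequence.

Track the smallest tail for each achievable length (allowing ties):
9 → extends → [9]
7 → replaces 9 → [7]
1 → replaces 7 → [1]
11 → extends → [1, 11]
2 → replaces 11 → [1, 2]
4 → extends → [1, 2, 4]
5 → extends → [1, 2, 4, 5]
8 → extends → [1, 2, 4, 5, 8]
10 → extends → [1, 2, 4, 5, 8, 10]
12 → extends → [1, 2, 4, 5, 8, 10, 12]
6 → replaces 8 → [1, 2, 4, 5, 6, 10, 12]
3 → replaces 4 → [1, 2, 3, 5, 6, 10, 12]
Seven tails, so the longest non-decreasing subsequence has length 7 (e.g. 1, 2, 4, 5, 8, 10, 12).

7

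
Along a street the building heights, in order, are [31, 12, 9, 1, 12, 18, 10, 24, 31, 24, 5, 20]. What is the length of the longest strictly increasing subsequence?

Let dp[i] be the length of the longest such subsequence ending at index i:
i:      1  2  3  4  5  6  7  8  9 10 11 12
a[i]:  31 12  9  1 12 18 10 24 31 24  5 20
dp:     1  1  1  1  2  3  2  4  5  4  2  4
Maximum dp value is 5.

5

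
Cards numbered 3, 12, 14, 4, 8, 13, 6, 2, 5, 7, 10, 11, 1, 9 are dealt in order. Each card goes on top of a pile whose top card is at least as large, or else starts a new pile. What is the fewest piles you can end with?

The minimum number of non-increasing subsequences covering a sequence equals the length of its longest strictly increasing subsequence.
LIS length is 6 (e.g. 3, 4, 6, 7, 10, 11), so 6 piles are needed.

6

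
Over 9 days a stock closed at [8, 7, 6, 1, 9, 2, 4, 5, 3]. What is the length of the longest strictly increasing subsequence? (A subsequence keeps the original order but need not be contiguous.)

Let dp[i] be the length of the longest such subsequence ending at index i:
i:     1 2 3 4 5 6 7 8 9
a[i]:  8 7 6 1 9 2 4 5 3
dp:    1 1 1 1 2 2 3 4 3
Maximum dp value is 4.

4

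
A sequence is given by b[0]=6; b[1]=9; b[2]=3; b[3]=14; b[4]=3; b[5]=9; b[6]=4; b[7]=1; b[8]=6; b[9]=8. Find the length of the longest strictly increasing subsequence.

4

Track the smallest tail for each achievable length (strict):
6 → extends → [6]
9 → extends → [6, 9]
3 → replaces 6 → [3, 9]
14 → extends → [3, 9, 14]
3 → already a tail → [3, 9, 14]
9 → already a tail → [3, 9, 14]
4 → replaces 9 → [3, 4, 14]
1 → replaces 3 → [1, 4, 14]
6 → replaces 14 → [1, 4, 6]
8 → extends → [1, 4, 6, 8]
Four tails, so the longest strictly increasing subsequence has length 4 (e.g. 3, 4, 6, 8).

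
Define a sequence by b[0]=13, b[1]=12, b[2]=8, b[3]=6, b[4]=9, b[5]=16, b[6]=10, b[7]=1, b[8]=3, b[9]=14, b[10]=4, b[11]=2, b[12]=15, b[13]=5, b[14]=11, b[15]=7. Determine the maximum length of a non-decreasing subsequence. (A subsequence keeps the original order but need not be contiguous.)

5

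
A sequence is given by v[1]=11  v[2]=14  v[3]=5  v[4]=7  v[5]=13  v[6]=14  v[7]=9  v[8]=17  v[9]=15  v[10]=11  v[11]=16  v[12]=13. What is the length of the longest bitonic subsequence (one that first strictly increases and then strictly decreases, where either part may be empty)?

inc[i] = longest strictly increasing subsequence ending at i; dec[i] = longest strictly decreasing subsequence starting at i:
i:      1  2  3  4  5  6  7  8  9 10 11 12
v[i]:  11 14  5  7 13 14  9 17 15 11 16 13
inc:    1  2  1  2  3  4  3  5  5  4  6  5
dec:    2  3  1  1  2  2  1  3  2  1  2  1
Best peak at i=8 (value 17): inc=5, dec=3, length 5+3−1 = 7.

7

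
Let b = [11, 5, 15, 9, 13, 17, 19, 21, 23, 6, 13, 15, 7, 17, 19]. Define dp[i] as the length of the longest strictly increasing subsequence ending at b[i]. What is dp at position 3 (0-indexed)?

dp[i] = 1 + max{dp[j] : j<i, b[j]<b[i]} (or 1 if no such j):
i:      0  1  2  3  4  5  6  7  8  9 10 11 12 13 14
b[i]:  11  5 15  9 13 17 19 21 23  6 13 15  7 17 19
dp:     1  1  2  2  3  4  5  6  7  2  3  4  3  5  6
At index 3 the value is 2.

2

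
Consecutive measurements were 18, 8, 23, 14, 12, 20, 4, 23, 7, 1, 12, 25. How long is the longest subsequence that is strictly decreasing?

5

Negate each value so 'decreasing' becomes 'increasing', then run patience tails on the negated sequence:
-18 → extends → [-18]
-8 → extends → [-18, -8]
-23 → replaces -18 → [-23, -8]
-14 → replaces -8 → [-23, -14]
-12 → extends → [-23, -14, -12]
-20 → replaces -14 → [-23, -20, -12]
-4 → extends → [-23, -20, -12, -4]
-23 → already a tail → [-23, -20, -12, -4]
-7 → replaces -4 → [-23, -20, -12, -7]
-1 → extends → [-23, -20, -12, -7, -1]
-12 → already a tail → [-23, -20, -12, -7, -1]
-25 → replaces -23 → [-25, -20, -12, -7, -1]
Five tails, so the longest strictly decreasing subsequence of the original has length 5.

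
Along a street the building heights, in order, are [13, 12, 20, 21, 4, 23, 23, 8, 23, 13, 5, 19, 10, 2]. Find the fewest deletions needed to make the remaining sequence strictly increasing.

Fewest deletions = n − (longest strictly increasing subsequence).
i:      1  2  3  4  5  6  7  8  9 10 11 12 13 14
a[i]:  13 12 20 21  4 23 23  8 23 13  5 19 10  2
dp:     1  1  2  3  1  4  4  2  4  3  2  4  3  1
max dp = 4, so deletions = 14 − 4 = 10.

10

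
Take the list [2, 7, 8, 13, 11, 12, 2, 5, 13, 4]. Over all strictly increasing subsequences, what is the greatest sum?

53

Let S[i] be the best sum of a strictly increasing subsequence ending at i:
i:      1  2  3  4  5  6  7  8  9 10
a[i]:   2  7  8 13 11 12  2  5 13  4
S:      2  9 17 30 28 40  2  7 53  6
Maximum is 53 (e.g. 2 + 7 + 8 + 11 + 12 + 13).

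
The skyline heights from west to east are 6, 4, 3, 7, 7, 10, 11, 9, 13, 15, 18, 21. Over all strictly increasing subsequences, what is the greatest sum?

Let S[i] be the best sum of a strictly increasing subsequence ending at i:
i:       1   2   3   4   5   6   7   8   9  10  11  12
a[i]:    6   4   3   7   7  10  11   9  13  15  18  21
S:       6   4   3  13  13  23  34  22  47  62  80 101
Maximum is 101 (e.g. 6 + 7 + 10 + 11 + 13 + 15 + 18 + 21).

101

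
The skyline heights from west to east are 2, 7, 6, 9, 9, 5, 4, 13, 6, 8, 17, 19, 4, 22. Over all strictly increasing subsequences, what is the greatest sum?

Let S[i] be the best sum of a strictly increasing subsequence ending at i:
i:      1  2  3  4  5  6  7  8  9 10 11 12 13 14
a[i]:   2  7  6  9  9  5  4 13  6  8 17 19  4 22
S:      2  9  8 18 18  7  6 31 13 21 48 67  6 89
Maximum is 89 (e.g. 2 + 7 + 9 + 13 + 17 + 19 + 22).

89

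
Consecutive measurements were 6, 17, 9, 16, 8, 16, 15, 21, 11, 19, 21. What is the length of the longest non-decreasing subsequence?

6

Let dp[i] be the length of the longest such subsequence ending at index i:
i:      1  2  3  4  5  6  7  8  9 10 11
a[i]:   6 17  9 16  8 16 15 21 11 19 21
dp:     1  2  2  3  2  4  3  5  3  5  6
Maximum dp value is 6.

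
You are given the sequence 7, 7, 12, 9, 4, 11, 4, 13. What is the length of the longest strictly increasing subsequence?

Let dp[i] be the length of the longest such subsequence ending at index i:
i:      1  2  3  4  5  6  7  8
a[i]:   7  7 12  9  4 11  4 13
dp:     1  1  2  2  1  3  1  4
Maximum dp value is 4.

4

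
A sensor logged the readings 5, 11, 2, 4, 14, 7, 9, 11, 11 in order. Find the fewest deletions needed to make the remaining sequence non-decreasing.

Fewest deletions = n − (longest non-decreasing subsequence).
Patience tails:
5 → extends → [5]
11 → extends → [5, 11]
2 → replaces 5 → [2, 11]
4 → replaces 11 → [2, 4]
14 → extends → [2, 4, 14]
7 → replaces 14 → [2, 4, 7]
9 → extends → [2, 4, 7, 9]
11 → extends → [2, 4, 7, 9, 11]
11 → extends → [2, 4, 7, 9, 11, 11]
Longest non-decreasing subsequence has length 6, so deletions = 9 − 6 = 3.

3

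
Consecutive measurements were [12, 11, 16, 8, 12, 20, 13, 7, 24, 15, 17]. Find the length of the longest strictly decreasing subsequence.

4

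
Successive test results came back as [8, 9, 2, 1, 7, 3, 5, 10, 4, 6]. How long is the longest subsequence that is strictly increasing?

Track the smallest tail for each achievable length (strict):
8 → extends → [8]
9 → extends → [8, 9]
2 → replaces 8 → [2, 9]
1 → replaces 2 → [1, 9]
7 → replaces 9 → [1, 7]
3 → replaces 7 → [1, 3]
5 → extends → [1, 3, 5]
10 → extends → [1, 3, 5, 10]
4 → replaces 5 → [1, 3, 4, 10]
6 → replaces 10 → [1, 3, 4, 6]
Four tails, so the longest strictly increasing subsequence has length 4 (e.g. 2, 3, 5, 10).

4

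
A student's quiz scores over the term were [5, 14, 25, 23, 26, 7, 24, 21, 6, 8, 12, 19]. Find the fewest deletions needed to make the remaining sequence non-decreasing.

7

Fewest deletions = n − (longest non-decreasing subsequence).
Patience tails:
5 → extends → [5]
14 → extends → [5, 14]
25 → extends → [5, 14, 25]
23 → replaces 25 → [5, 14, 23]
26 → extends → [5, 14, 23, 26]
7 → replaces 14 → [5, 7, 23, 26]
24 → replaces 26 → [5, 7, 23, 24]
21 → replaces 23 → [5, 7, 21, 24]
6 → replaces 7 → [5, 6, 21, 24]
8 → replaces 21 → [5, 6, 8, 24]
12 → replaces 24 → [5, 6, 8, 12]
19 → extends → [5, 6, 8, 12, 19]
Longest non-decreasing subsequence has length 5, so deletions = 12 − 5 = 7.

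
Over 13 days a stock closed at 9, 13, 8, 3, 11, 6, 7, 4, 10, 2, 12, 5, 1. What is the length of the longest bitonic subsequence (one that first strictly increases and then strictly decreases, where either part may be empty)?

7

inc[i] = longest strictly increasing subsequence ending at i; dec[i] = longest strictly decreasing subsequence starting at i:
i:      1  2  3  4  5  6  7  8  9 10 11 12 13
a[i]:   9 13  8  3 11  6  7  4 10  2 12  5  1
inc:    1  2  1  1  2  2  3  2  4  1  5  3  1
dec:    6  6  5  3  5  4  4  3  3  2  3  2  1
Best peak at i=2 (value 13): inc=2, dec=6, length 2+6−1 = 7.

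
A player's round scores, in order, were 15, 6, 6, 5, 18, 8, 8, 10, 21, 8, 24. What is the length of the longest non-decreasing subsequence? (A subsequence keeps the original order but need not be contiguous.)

7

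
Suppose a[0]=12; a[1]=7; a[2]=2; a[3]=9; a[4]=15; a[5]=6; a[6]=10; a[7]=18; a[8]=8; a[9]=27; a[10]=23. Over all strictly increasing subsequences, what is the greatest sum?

Let S[i] be the best sum of a strictly increasing subsequence ending at i:
i:      0  1  2  3  4  5  6  7  8  9 10
a[i]:  12  7  2  9 15  6 10 18  8 27 23
S:     12  7  2 16 31  8 26 49 16 76 72
Maximum is 76 (e.g. 7 + 9 + 15 + 18 + 27).

76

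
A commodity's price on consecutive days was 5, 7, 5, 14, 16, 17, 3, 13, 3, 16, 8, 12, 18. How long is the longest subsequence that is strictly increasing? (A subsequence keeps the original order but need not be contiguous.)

Track the smallest tail for each achievable length (strict):
5 → extends → [5]
7 → extends → [5, 7]
5 → already a tail → [5, 7]
14 → extends → [5, 7, 14]
16 → extends → [5, 7, 14, 16]
17 → extends → [5, 7, 14, 16, 17]
3 → replaces 5 → [3, 7, 14, 16, 17]
13 → replaces 14 → [3, 7, 13, 16, 17]
3 → already a tail → [3, 7, 13, 16, 17]
16 → already a tail → [3, 7, 13, 16, 17]
8 → replaces 13 → [3, 7, 8, 16, 17]
12 → replaces 16 → [3, 7, 8, 12, 17]
18 → extends → [3, 7, 8, 12, 17, 18]
Six tails, so the longest strictly increasing subsequence has length 6 (e.g. 5, 7, 14, 16, 17, 18).

6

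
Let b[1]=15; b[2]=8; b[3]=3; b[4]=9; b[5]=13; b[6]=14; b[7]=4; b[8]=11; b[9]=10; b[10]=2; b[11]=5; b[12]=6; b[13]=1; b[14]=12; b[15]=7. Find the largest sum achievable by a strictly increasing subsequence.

44

Let S[i] be the best sum of a strictly increasing subsequence ending at i:
i:      1  2  3  4  5  6  7  8  9 10 11 12 13 14 15
b[i]:  15  8  3  9 13 14  4 11 10  2  5  6  1 12  7
S:     15  8  3 17 30 44  7 28 27  2 12 18  1 40 25
Maximum is 44 (e.g. 8 + 9 + 13 + 14).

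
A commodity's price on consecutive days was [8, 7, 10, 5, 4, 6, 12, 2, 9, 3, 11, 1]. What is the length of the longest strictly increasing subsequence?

Track the smallest tail for each achievable length (strict):
8 → extends → [8]
7 → replaces 8 → [7]
10 → extends → [7, 10]
5 → replaces 7 → [5, 10]
4 → replaces 5 → [4, 10]
6 → replaces 10 → [4, 6]
12 → extends → [4, 6, 12]
2 → replaces 4 → [2, 6, 12]
9 → replaces 12 → [2, 6, 9]
3 → replaces 6 → [2, 3, 9]
11 → extends → [2, 3, 9, 11]
1 → replaces 2 → [1, 3, 9, 11]
Four tails, so the longest strictly increasing subsequence has length 4 (e.g. 5, 6, 9, 11).

4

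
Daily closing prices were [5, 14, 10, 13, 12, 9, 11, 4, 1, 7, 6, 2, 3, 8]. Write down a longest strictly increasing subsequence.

Patience tails give the LIS length; then backtrack through the dp parents:
5 → extends → [5]
14 → extends → [5, 14]
10 → replaces 14 → [5, 10]
13 → extends → [5, 10, 13]
12 → replaces 13 → [5, 10, 12]
9 → replaces 10 → [5, 9, 12]
11 → replaces 12 → [5, 9, 11]
4 → replaces 5 → [4, 9, 11]
1 → replaces 4 → [1, 9, 11]
7 → replaces 9 → [1, 7, 11]
6 → replaces 7 → [1, 6, 11]
2 → replaces 6 → [1, 2, 11]
3 → replaces 11 → [1, 2, 3]
8 → extends → [1, 2, 3, 8]
Length 4; one witness is 1, 2, 3, 8.

1, 2, 3, 8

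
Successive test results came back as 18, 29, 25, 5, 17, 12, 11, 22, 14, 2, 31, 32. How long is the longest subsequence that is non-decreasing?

5

Let dp[i] be the length of the longest such subsequence ending at index i:
i:      1  2  3  4  5  6  7  8  9 10 11 12
a[i]:  18 29 25  5 17 12 11 22 14  2 31 32
dp:     1  2  2  1  2  2  2  3  3  1  4  5
Maximum dp value is 5.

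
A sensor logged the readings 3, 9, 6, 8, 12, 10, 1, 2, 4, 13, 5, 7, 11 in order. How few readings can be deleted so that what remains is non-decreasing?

Fewest deletions = n − (longest non-decreasing subsequence).
i:      1  2  3  4  5  6  7  8  9 10 11 12 13
a[i]:   3  9  6  8 12 10  1  2  4 13  5  7 11
dp:     1  2  2  3  4  4  1  2  3  5  4  5  6
max dp = 6, so deletions = 13 − 6 = 7.

7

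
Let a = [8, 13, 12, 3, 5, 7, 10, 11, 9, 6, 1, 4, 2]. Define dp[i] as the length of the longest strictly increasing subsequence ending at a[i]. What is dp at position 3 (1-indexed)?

2

dp[i] = 1 + max{dp[j] : j<i, a[j]<a[i]} (or 1 if no such j):
i:      1  2  3  4  5  6  7  8  9 10 11 12 13
a[i]:   8 13 12  3  5  7 10 11  9  6  1  4  2
dp:     1  2  2  1  2  3  4  5  4  3  1  2  2
At index 3 the value is 2.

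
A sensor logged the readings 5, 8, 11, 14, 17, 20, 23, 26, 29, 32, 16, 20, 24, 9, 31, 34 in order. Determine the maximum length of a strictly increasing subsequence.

11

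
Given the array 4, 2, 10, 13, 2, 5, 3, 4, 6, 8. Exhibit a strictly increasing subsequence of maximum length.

2, 3, 4, 6, 8

Patience tails give the LIS length; then backtrack through the dp parents:
4 → extends → [4]
2 → replaces 4 → [2]
10 → extends → [2, 10]
13 → extends → [2, 10, 13]
2 → already a tail → [2, 10, 13]
5 → replaces 10 → [2, 5, 13]
3 → replaces 5 → [2, 3, 13]
4 → replaces 13 → [2, 3, 4]
6 → extends → [2, 3, 4, 6]
8 → extends → [2, 3, 4, 6, 8]
Length 5; one witness is 2, 3, 4, 6, 8.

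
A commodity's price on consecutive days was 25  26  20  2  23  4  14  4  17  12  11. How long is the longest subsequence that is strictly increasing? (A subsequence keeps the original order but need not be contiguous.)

4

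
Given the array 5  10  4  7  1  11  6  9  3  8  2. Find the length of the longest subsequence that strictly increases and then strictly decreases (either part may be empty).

6

inc[i] = longest strictly increasing subsequence ending at i; dec[i] = longest strictly decreasing subsequence starting at i:
i:      1  2  3  4  5  6  7  8  9 10 11
a[i]:   5 10  4  7  1 11  6  9  3  8  2
inc:    1  2  1  2  1  3  2  3  2  3  2
dec:    4  5  3  4  1  4  3  3  2  2  1
Best peak at i=2 (value 10): inc=2, dec=5, length 2+5−1 = 6.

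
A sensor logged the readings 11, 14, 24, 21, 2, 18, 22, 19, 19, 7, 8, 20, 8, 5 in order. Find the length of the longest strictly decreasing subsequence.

5

Negate each value so 'decreasing' becomes 'increasing', then run patience tails on the negated sequence:
-11 → extends → [-11]
-14 → replaces -11 → [-14]
-24 → replaces -14 → [-24]
-21 → extends → [-24, -21]
-2 → extends → [-24, -21, -2]
-18 → replaces -2 → [-24, -21, -18]
-22 → replaces -21 → [-24, -22, -18]
-19 → replaces -18 → [-24, -22, -19]
-19 → already a tail → [-24, -22, -19]
-7 → extends → [-24, -22, -19, -7]
-8 → replaces -7 → [-24, -22, -19, -8]
-20 → replaces -19 → [-24, -22, -20, -8]
-8 → already a tail → [-24, -22, -20, -8]
-5 → extends → [-24, -22, -20, -8, -5]
Five tails, so the longest strictly decreasing subsequence of the original has length 5.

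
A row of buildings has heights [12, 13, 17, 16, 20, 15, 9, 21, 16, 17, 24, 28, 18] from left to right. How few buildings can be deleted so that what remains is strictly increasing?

Fewest deletions = n − (longest strictly increasing subsequence).
i:      1  2  3  4  5  6  7  8  9 10 11 12 13
a[i]:  12 13 17 16 20 15  9 21 16 17 24 28 18
dp:     1  2  3  3  4  3  1  5  4  5  6  7  6
max dp = 7, so deletions = 13 − 7 = 6.

6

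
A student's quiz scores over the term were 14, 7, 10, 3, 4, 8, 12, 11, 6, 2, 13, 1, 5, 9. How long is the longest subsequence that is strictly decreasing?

Negate each value so 'decreasing' becomes 'increasing', then run patience tails on the negated sequence:
-14 → extends → [-14]
-7 → extends → [-14, -7]
-10 → replaces -7 → [-14, -10]
-3 → extends → [-14, -10, -3]
-4 → replaces -3 → [-14, -10, -4]
-8 → replaces -4 → [-14, -10, -8]
-12 → replaces -10 → [-14, -12, -8]
-11 → replaces -8 → [-14, -12, -11]
-6 → extends → [-14, -12, -11, -6]
-2 → extends → [-14, -12, -11, -6, -2]
-13 → replaces -12 → [-14, -13, -11, -6, -2]
-1 → extends → [-14, -13, -11, -6, -2, -1]
-5 → replaces -2 → [-14, -13, -11, -6, -5, -1]
-9 → replaces -6 → [-14, -13, -11, -9, -5, -1]
Six tails, so the longest strictly decreasing subsequence of the original has length 6.

6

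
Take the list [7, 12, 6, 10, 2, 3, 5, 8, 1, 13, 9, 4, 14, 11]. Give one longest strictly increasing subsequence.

2, 3, 5, 8, 13, 14

Patience tails give the LIS length; then backtrack through the dp parents:
7 → extends → [7]
12 → extends → [7, 12]
6 → replaces 7 → [6, 12]
10 → replaces 12 → [6, 10]
2 → replaces 6 → [2, 10]
3 → replaces 10 → [2, 3]
5 → extends → [2, 3, 5]
8 → extends → [2, 3, 5, 8]
1 → replaces 2 → [1, 3, 5, 8]
13 → extends → [1, 3, 5, 8, 13]
9 → replaces 13 → [1, 3, 5, 8, 9]
4 → replaces 5 → [1, 3, 4, 8, 9]
14 → extends → [1, 3, 4, 8, 9, 14]
11 → replaces 14 → [1, 3, 4, 8, 9, 11]
Length 6; one witness is 2, 3, 5, 8, 13, 14.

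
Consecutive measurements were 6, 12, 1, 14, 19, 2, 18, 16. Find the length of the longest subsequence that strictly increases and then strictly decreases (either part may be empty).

inc[i] = longest strictly increasing subsequence ending at i; dec[i] = longest strictly decreasing subsequence starting at i:
i:      1  2  3  4  5  6  7  8
a[i]:   6 12  1 14 19  2 18 16
inc:    1  2  1  3  4  2  4  4
dec:    2  2  1  2  3  1  2  1
Best peak at i=5 (value 19): inc=4, dec=3, length 4+3−1 = 6.

6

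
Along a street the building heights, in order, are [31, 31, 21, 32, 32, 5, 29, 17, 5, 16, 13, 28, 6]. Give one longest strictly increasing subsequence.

5, 17, 28

Patience tails give the LIS length; then backtrack through the dp parents:
31 → extends → [31]
31 → already a tail → [31]
21 → replaces 31 → [21]
32 → extends → [21, 32]
32 → already a tail → [21, 32]
5 → replaces 21 → [5, 32]
29 → replaces 32 → [5, 29]
17 → replaces 29 → [5, 17]
5 → already a tail → [5, 17]
16 → replaces 17 → [5, 16]
13 → replaces 16 → [5, 13]
28 → extends → [5, 13, 28]
6 → replaces 13 → [5, 6, 28]
Length 3; one witness is 5, 17, 28.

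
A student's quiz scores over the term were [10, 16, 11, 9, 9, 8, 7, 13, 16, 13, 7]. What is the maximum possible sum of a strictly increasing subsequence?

50

Let S[i] be the best sum of a strictly increasing subsequence ending at i:
i:      1  2  3  4  5  6  7  8  9 10 11
a[i]:  10 16 11  9  9  8  7 13 16 13  7
S:     10 26 21  9  9  8  7 34 50 34  7
Maximum is 50 (e.g. 10 + 11 + 13 + 16).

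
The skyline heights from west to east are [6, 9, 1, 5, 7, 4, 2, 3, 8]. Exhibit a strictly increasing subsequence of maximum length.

Patience tails give the LIS length; then backtrack through the dp parents:
6 → extends → [6]
9 → extends → [6, 9]
1 → replaces 6 → [1, 9]
5 → replaces 9 → [1, 5]
7 → extends → [1, 5, 7]
4 → replaces 5 → [1, 4, 7]
2 → replaces 4 → [1, 2, 7]
3 → replaces 7 → [1, 2, 3]
8 → extends → [1, 2, 3, 8]
Length 4; one witness is 1, 5, 7, 8.

1, 5, 7, 8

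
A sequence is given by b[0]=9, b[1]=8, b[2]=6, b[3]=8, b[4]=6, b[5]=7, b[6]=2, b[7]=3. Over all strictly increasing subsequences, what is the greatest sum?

Let S[i] be the best sum of a strictly increasing subsequence ending at i:
i:      0  1  2  3  4  5  6  7
b[i]:   9  8  6  8  6  7  2  3
S:      9  8  6 14  6 13  2  5
Maximum is 14 (e.g. 6 + 8).

14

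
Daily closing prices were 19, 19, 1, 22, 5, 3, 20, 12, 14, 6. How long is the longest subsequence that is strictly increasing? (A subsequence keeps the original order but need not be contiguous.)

Let dp[i] be the length of the longest such subsequence ending at index i:
i:      1  2  3  4  5  6  7  8  9 10
a[i]:  19 19  1 22  5  3 20 12 14  6
dp:     1  1  1  2  2  2  3  3  4  3
Maximum dp value is 4.

4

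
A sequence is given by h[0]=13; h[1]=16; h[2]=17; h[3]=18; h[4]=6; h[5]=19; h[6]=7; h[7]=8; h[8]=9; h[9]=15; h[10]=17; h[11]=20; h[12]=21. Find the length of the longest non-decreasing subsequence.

8

Track the smallest tail for each achievable length (allowing ties):
13 → extends → [13]
16 → extends → [13, 16]
17 → extends → [13, 16, 17]
18 → extends → [13, 16, 17, 18]
6 → replaces 13 → [6, 16, 17, 18]
19 → extends → [6, 16, 17, 18, 19]
7 → replaces 16 → [6, 7, 17, 18, 19]
8 → replaces 17 → [6, 7, 8, 18, 19]
9 → replaces 18 → [6, 7, 8, 9, 19]
15 → replaces 19 → [6, 7, 8, 9, 15]
17 → extends → [6, 7, 8, 9, 15, 17]
20 → extends → [6, 7, 8, 9, 15, 17, 20]
21 → extends → [6, 7, 8, 9, 15, 17, 20, 21]
Eight tails, so the longest non-decreasing subsequence has length 8 (e.g. 6, 7, 8, 9, 15, 17, 20, 21).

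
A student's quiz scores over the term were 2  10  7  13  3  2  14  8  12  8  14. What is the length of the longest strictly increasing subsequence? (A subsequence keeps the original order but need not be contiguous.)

Let dp[i] be the length of the longest such subsequence ending at index i:
i:      1  2  3  4  5  6  7  8  9 10 11
a[i]:   2 10  7 13  3  2 14  8 12  8 14
dp:     1  2  2  3  2  1  4  3  4  3  5
Maximum dp value is 5.

5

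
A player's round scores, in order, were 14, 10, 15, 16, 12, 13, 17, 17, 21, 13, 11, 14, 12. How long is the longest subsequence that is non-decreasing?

6

Track the smallest tail for each achievable length (allowing ties):
14 → extends → [14]
10 → replaces 14 → [10]
15 → extends → [10, 15]
16 → extends → [10, 15, 16]
12 → replaces 15 → [10, 12, 16]
13 → replaces 16 → [10, 12, 13]
17 → extends → [10, 12, 13, 17]
17 → extends → [10, 12, 13, 17, 17]
21 → extends → [10, 12, 13, 17, 17, 21]
13 → replaces 17 → [10, 12, 13, 13, 17, 21]
11 → replaces 12 → [10, 11, 13, 13, 17, 21]
14 → replaces 17 → [10, 11, 13, 13, 14, 21]
12 → replaces 13 → [10, 11, 12, 13, 14, 21]
Six tails, so the longest non-decreasing subsequence has length 6 (e.g. 14, 15, 16, 17, 17, 21).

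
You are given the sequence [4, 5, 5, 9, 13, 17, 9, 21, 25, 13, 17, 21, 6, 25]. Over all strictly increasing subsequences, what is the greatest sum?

Let S[i] be the best sum of a strictly increasing subsequence ending at i:
i:      1  2  3  4  5  6  7  8  9 10 11 12 13 14
a[i]:   4  5  5  9 13 17  9 21 25 13 17 21  6 25
S:      4  9  9 18 31 48 18 69 94 31 48 69 15 94
Maximum is 94 (e.g. 4 + 5 + 9 + 13 + 17 + 21 + 25).

94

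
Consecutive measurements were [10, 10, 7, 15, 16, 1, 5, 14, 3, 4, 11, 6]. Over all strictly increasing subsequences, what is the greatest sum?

41

Let S[i] be the best sum of a strictly increasing subsequence ending at i:
i:      1  2  3  4  5  6  7  8  9 10 11 12
a[i]:  10 10  7 15 16  1  5 14  3  4 11  6
S:     10 10  7 25 41  1  6 24  4  8 21 14
Maximum is 41 (e.g. 10 + 15 + 16).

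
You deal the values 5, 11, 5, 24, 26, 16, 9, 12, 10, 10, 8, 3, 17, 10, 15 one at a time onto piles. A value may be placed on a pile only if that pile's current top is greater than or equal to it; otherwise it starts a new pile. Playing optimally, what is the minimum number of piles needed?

4

Place each on the leftmost legal pile:
5 → new pile 1 (tops now [5])
11 → new pile 2 (tops now [5, 11])
5 → pile 1 (tops now [5, 11])
24 → new pile 3 (tops now [5, 11, 24])
26 → new pile 4 (tops now [5, 11, 24, 26])
16 → pile 3 (tops now [5, 11, 16, 26])
9 → pile 2 (tops now [5, 9, 16, 26])
12 → pile 3 (tops now [5, 9, 12, 26])
10 → pile 3 (tops now [5, 9, 10, 26])
10 → pile 3 (tops now [5, 9, 10, 26])
8 → pile 2 (tops now [5, 8, 10, 26])
3 → pile 1 (tops now [3, 8, 10, 26])
17 → pile 4 (tops now [3, 8, 10, 17])
10 → pile 3 (tops now [3, 8, 10, 17])
15 → pile 4 (tops now [3, 8, 10, 15])
Four piles.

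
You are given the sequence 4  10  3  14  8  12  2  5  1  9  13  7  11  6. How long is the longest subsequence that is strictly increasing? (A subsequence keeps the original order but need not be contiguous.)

4

Let dp[i] be the length of the longest such subsequence ending at index i:
i:      1  2  3  4  5  6  7  8  9 10 11 12 13 14
a[i]:   4 10  3 14  8 12  2  5  1  9 13  7 11  6
dp:     1  2  1  3  2  3  1  2  1  3  4  3  4  3
Maximum dp value is 4.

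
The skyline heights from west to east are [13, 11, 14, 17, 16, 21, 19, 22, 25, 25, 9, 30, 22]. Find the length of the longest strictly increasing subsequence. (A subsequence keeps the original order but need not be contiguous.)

7

Let dp[i] be the length of the longest such subsequence ending at index i:
i:      1  2  3  4  5  6  7  8  9 10 11 12 13
a[i]:  13 11 14 17 16 21 19 22 25 25  9 30 22
dp:     1  1  2  3  3  4  4  5  6  6  1  7  5
Maximum dp value is 7.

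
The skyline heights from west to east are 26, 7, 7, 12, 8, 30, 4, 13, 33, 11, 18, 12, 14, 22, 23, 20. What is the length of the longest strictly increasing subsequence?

Track the smallest tail for each achievable length (strict):
26 → extends → [26]
7 → replaces 26 → [7]
7 → already a tail → [7]
12 → extends → [7, 12]
8 → replaces 12 → [7, 8]
30 → extends → [7, 8, 30]
4 → replaces 7 → [4, 8, 30]
13 → replaces 30 → [4, 8, 13]
33 → extends → [4, 8, 13, 33]
11 → replaces 13 → [4, 8, 11, 33]
18 → replaces 33 → [4, 8, 11, 18]
12 → replaces 18 → [4, 8, 11, 12]
14 → extends → [4, 8, 11, 12, 14]
22 → extends → [4, 8, 11, 12, 14, 22]
23 → extends → [4, 8, 11, 12, 14, 22, 23]
20 → replaces 22 → [4, 8, 11, 12, 14, 20, 23]
Seven tails, so the longest strictly increasing subsequence has length 7 (e.g. 7, 8, 11, 12, 14, 22, 23).

7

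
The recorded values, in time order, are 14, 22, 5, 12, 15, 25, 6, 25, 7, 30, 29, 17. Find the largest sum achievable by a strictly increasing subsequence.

Let S[i] be the best sum of a strictly increasing subsequence ending at i:
i:      1  2  3  4  5  6  7  8  9 10 11 12
a[i]:  14 22  5 12 15 25  6 25  7 30 29 17
S:     14 36  5 17 32 61 11 61 18 91 90 49
Maximum is 91 (e.g. 14 + 22 + 25 + 30).

91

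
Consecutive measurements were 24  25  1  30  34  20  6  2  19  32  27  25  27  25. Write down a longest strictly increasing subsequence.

Patience tails give the LIS length; then backtrack through the dp parents:
24 → extends → [24]
25 → extends → [24, 25]
1 → replaces 24 → [1, 25]
30 → extends → [1, 25, 30]
34 → extends → [1, 25, 30, 34]
20 → replaces 25 → [1, 20, 30, 34]
6 → replaces 20 → [1, 6, 30, 34]
2 → replaces 6 → [1, 2, 30, 34]
19 → replaces 30 → [1, 2, 19, 34]
32 → replaces 34 → [1, 2, 19, 32]
27 → replaces 32 → [1, 2, 19, 27]
25 → replaces 27 → [1, 2, 19, 25]
27 → extends → [1, 2, 19, 25, 27]
25 → already a tail → [1, 2, 19, 25, 27]
Length 5; one witness is 1, 6, 19, 25, 27.

1, 6, 19, 25, 27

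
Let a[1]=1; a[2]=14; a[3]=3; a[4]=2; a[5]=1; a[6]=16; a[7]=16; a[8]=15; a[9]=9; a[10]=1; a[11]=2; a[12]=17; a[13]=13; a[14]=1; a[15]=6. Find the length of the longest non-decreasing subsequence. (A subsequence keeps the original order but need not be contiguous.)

Track the smallest tail for each achievable length (allowing ties):
1 → extends → [1]
14 → extends → [1, 14]
3 → replaces 14 → [1, 3]
2 → replaces 3 → [1, 2]
1 → replaces 2 → [1, 1]
16 → extends → [1, 1, 16]
16 → extends → [1, 1, 16, 16]
15 → replaces 16 → [1, 1, 15, 16]
9 → replaces 15 → [1, 1, 9, 16]
1 → replaces 9 → [1, 1, 1, 16]
2 → replaces 16 → [1, 1, 1, 2]
17 → extends → [1, 1, 1, 2, 17]
13 → replaces 17 → [1, 1, 1, 2, 13]
1 → replaces 2 → [1, 1, 1, 1, 13]
6 → replaces 13 → [1, 1, 1, 1, 6]
Five tails, so the longest non-decreasing subsequence has length 5 (e.g. 1, 14, 16, 16, 17).

5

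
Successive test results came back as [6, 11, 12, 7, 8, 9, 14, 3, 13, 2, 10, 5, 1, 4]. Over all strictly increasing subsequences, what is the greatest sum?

44

Let S[i] be the best sum of a strictly increasing subsequence ending at i:
i:      1  2  3  4  5  6  7  8  9 10 11 12 13 14
a[i]:   6 11 12  7  8  9 14  3 13  2 10  5  1  4
S:      6 17 29 13 21 30 44  3 43  2 40  8  1  7
Maximum is 44 (e.g. 6 + 7 + 8 + 9 + 14).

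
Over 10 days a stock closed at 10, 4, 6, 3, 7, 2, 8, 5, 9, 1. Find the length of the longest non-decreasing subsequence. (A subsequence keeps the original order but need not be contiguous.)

5

Let dp[i] be the length of the longest such subsequence ending at index i:
i:      1  2  3  4  5  6  7  8  9 10
a[i]:  10  4  6  3  7  2  8  5  9  1
dp:     1  1  2  1  3  1  4  2  5  1
Maximum dp value is 5.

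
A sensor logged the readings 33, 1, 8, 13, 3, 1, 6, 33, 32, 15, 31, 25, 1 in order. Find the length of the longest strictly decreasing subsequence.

5

Let dp[i] be the longest strictly decreasing subsequence ending at i:
i:      1  2  3  4  5  6  7  8  9 10 11 12 13
a[i]:  33  1  8 13  3  1  6 33 32 15 31 25  1
dp:     1  2  2  2  3  4  3  1  2  3  3  4  5
Maximum is 5.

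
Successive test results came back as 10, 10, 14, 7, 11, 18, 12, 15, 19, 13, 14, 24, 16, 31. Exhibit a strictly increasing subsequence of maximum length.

Patience tails give the LIS length; then backtrack through the dp parents:
10 → extends → [10]
10 → already a tail → [10]
14 → extends → [10, 14]
7 → replaces 10 → [7, 14]
11 → replaces 14 → [7, 11]
18 → extends → [7, 11, 18]
12 → replaces 18 → [7, 11, 12]
15 → extends → [7, 11, 12, 15]
19 → extends → [7, 11, 12, 15, 19]
13 → replaces 15 → [7, 11, 12, 13, 19]
14 → replaces 19 → [7, 11, 12, 13, 14]
24 → extends → [7, 11, 12, 13, 14, 24]
16 → replaces 24 → [7, 11, 12, 13, 14, 16]
31 → extends → [7, 11, 12, 13, 14, 16, 31]
Length 7; one witness is 10, 11, 12, 15, 19, 24, 31.

10, 11, 12, 15, 19, 24, 31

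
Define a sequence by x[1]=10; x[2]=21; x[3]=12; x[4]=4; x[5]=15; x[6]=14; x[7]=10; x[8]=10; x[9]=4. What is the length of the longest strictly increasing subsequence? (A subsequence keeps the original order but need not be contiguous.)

3

Track the smallest tail for each achievable length (strict):
10 → extends → [10]
21 → extends → [10, 21]
12 → replaces 21 → [10, 12]
4 → replaces 10 → [4, 12]
15 → extends → [4, 12, 15]
14 → replaces 15 → [4, 12, 14]
10 → replaces 12 → [4, 10, 14]
10 → already a tail → [4, 10, 14]
4 → already a tail → [4, 10, 14]
Three tails, so the longest strictly increasing subsequence has length 3 (e.g. 10, 12, 15).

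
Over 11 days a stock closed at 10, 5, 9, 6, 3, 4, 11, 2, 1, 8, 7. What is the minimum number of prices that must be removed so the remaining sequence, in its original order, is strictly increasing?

Fewest deletions = n − (longest strictly increasing subsequence).
i:      1  2  3  4  5  6  7  8  9 10 11
a[i]:  10  5  9  6  3  4 11  2  1  8  7
dp:     1  1  2  2  1  2  3  1  1  3  3
max dp = 3, so deletions = 11 − 3 = 8.

8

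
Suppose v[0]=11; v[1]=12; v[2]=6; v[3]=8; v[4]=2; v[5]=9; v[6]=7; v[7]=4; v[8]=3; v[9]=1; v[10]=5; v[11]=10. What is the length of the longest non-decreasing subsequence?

Let dp[i] be the length of the longest such subsequence ending at index i:
i:      0  1  2  3  4  5  6  7  8  9 10 11
v[i]:  11 12  6  8  2  9  7  4  3  1  5 10
dp:     1  2  1  2  1  3  2  2  2  1  3  4
Maximum dp value is 4.

4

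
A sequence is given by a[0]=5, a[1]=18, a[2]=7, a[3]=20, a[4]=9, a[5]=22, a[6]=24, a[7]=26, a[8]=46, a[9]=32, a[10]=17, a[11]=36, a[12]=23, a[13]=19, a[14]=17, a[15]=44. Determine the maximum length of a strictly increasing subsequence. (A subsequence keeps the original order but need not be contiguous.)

9

Track the smallest tail for each achievable length (strict):
5 → extends → [5]
18 → extends → [5, 18]
7 → replaces 18 → [5, 7]
20 → extends → [5, 7, 20]
9 → replaces 20 → [5, 7, 9]
22 → extends → [5, 7, 9, 22]
24 → extends → [5, 7, 9, 22, 24]
26 → extends → [5, 7, 9, 22, 24, 26]
46 → extends → [5, 7, 9, 22, 24, 26, 46]
32 → replaces 46 → [5, 7, 9, 22, 24, 26, 32]
17 → replaces 22 → [5, 7, 9, 17, 24, 26, 32]
36 → extends → [5, 7, 9, 17, 24, 26, 32, 36]
23 → replaces 24 → [5, 7, 9, 17, 23, 26, 32, 36]
19 → replaces 23 → [5, 7, 9, 17, 19, 26, 32, 36]
17 → already a tail → [5, 7, 9, 17, 19, 26, 32, 36]
44 → extends → [5, 7, 9, 17, 19, 26, 32, 36, 44]
Nine tails, so the longest strictly increasing subsequence has length 9 (e.g. 5, 18, 20, 22, 24, 26, 32, 36, 44).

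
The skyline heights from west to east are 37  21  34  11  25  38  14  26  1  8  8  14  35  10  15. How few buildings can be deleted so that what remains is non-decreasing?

Fewest deletions = n − (longest non-decreasing subsequence).
i:      1  2  3  4  5  6  7  8  9 10 11 12 13 14 15
a[i]:  37 21 34 11 25 38 14 26  1  8  8 14 35 10 15
dp:     1  1  2  1  2  3  2  3  1  2  3  4  5  4  5
max dp = 5, so deletions = 15 − 5 = 10.

10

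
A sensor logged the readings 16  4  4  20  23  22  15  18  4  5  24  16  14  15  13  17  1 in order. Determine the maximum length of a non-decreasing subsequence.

7

Let dp[i] be the length of the longest such subsequence ending at index i:
i:      1  2  3  4  5  6  7  8  9 10 11 12 13 14 15 16 17
a[i]:  16  4  4 20 23 22 15 18  4  5 24 16 14 15 13 17  1
dp:     1  1  2  3  4  4  3  4  3  4  5  5  5  6  5  7  1
Maximum dp value is 7.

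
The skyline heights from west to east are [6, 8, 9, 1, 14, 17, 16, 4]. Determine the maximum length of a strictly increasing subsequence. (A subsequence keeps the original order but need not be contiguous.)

Let dp[i] be the length of the longest such subsequence ending at index i:
i:      1  2  3  4  5  6  7  8
a[i]:   6  8  9  1 14 17 16  4
dp:     1  2  3  1  4  5  5  2
Maximum dp value is 5.

5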